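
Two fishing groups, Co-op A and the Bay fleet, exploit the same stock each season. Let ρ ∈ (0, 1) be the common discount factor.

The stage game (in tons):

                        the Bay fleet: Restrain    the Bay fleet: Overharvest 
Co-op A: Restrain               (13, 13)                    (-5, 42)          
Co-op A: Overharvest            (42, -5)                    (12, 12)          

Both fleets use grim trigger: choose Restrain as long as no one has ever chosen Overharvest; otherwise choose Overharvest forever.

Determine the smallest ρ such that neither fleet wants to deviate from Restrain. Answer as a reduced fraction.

29/30

Cooperation forever yields 13 each period: 13/(1−ρ).
Deviating yields 42 once, then 12 forever: 42 + 12ρ/(1−ρ).
No profitable deviation requires 13/(1−ρ) ≥ 42 + 12ρ/(1−ρ).
Multiplying by (1−ρ): 13 ≥ 42(1−ρ) + 12ρ = 42 − 30ρ.
So 30ρ ≥ 29, i.e. ρ ≥ 29/30.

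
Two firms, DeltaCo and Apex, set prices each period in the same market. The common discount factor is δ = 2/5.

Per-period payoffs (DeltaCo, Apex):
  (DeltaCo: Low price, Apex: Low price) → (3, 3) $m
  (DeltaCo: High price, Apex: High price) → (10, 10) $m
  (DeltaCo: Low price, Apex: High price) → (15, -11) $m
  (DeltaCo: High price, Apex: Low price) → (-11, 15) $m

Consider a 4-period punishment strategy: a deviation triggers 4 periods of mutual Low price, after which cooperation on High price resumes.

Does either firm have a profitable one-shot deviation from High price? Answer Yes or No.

Yes

IC: δ+…+δ^4 ≥ (15−10)/(10−3) = 5/7.
At δ = 2/5: partial sum = 0.6496 < 0.7143. Cooperation not sustainable.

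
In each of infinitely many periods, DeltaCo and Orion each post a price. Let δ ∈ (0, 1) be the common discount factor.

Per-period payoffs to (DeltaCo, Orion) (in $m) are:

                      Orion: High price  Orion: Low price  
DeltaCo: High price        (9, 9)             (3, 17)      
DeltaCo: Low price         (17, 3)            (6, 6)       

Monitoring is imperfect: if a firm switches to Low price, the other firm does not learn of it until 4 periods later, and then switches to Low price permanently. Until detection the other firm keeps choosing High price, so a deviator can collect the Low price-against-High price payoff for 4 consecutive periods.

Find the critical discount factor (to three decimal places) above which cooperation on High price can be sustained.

0.923

The best deviation is to choose Low price for all 4 undetected periods, earning 17 each, then 6 forever once detected.
Deviation value: 17(1−δ^4)/(1−δ) + 6δ^4/(1−δ); cooperation value: 9/(1−δ).
IC: 9 ≥ 17(1−δ^4) + 6δ^4 = 17 − 11δ^4.
So δ^4 ≥ 8/11, giving δ ≥ (8/11)^(1/4) ≈ 0.923.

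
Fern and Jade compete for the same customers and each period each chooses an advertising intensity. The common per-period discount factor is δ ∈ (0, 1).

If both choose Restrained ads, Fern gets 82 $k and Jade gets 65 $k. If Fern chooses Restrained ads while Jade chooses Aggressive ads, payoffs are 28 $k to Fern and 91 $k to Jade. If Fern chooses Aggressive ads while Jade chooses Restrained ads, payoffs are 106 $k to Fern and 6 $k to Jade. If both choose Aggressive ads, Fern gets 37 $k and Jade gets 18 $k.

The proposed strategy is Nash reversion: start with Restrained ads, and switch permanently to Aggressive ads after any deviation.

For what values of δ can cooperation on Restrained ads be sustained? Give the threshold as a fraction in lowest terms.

For Fern: deviation gain 106−82 = 24, per-period punishment loss 82−37 = 45. IC gives δ ≥ 24/69 = 8/23.
For Jade: gain 26, loss 47 per period, so δ ≥ 26/73.
The tighter constraint is Jade's, so cooperation needs δ ≥ 26/73.

26/73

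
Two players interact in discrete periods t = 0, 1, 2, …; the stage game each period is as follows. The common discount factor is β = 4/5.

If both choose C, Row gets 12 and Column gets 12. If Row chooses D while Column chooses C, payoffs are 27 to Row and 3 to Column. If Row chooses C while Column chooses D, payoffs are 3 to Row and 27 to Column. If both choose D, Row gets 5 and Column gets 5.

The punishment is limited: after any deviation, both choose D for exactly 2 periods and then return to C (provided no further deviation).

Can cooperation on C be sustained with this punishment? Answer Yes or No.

IC: β+…+β^2 ≥ (27−12)/(12−5) = 15/7.
At β = 4/5: partial sum = 1.4400 < 2.1429. Cooperation not sustainable.

No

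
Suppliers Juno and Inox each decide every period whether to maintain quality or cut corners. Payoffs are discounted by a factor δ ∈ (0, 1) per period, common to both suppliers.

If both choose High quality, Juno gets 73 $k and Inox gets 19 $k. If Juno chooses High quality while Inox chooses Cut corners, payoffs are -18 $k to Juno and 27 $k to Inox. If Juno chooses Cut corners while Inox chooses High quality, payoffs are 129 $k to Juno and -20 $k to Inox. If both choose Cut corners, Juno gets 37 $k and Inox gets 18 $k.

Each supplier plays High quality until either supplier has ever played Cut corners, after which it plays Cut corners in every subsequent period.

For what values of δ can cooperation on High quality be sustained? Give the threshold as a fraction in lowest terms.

8/9

Juno: cooperation gives 73 each period; deviation gives 129 once then 37 forever.
  73/(1−δ) ≥ 129 + 37δ/(1−δ) ⇒ δ ≥ 56/92 = 14/23.
Inox: cooperation gives 19 each period; deviation gives 27 once then 18 forever.
  δ ≥ 8/9.
Both must hold, so the binding constraint is Inox's: δ ≥ 8/9.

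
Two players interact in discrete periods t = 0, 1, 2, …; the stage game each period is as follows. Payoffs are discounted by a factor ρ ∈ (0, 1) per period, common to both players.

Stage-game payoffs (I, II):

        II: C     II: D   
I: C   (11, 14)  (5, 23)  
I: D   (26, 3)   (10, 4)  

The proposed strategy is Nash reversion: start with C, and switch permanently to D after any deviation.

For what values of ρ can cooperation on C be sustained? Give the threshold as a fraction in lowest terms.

I: cooperation gives 11 each period; deviation gives 26 once then 10 forever.
  11/(1−ρ) ≥ 26 + 10ρ/(1−ρ) ⇒ ρ ≥ 15/16.
II: cooperation gives 14 each period; deviation gives 23 once then 4 forever.
  ρ ≥ 9/19.
Both must hold, so the binding constraint is I's: ρ ≥ 15/16.

15/16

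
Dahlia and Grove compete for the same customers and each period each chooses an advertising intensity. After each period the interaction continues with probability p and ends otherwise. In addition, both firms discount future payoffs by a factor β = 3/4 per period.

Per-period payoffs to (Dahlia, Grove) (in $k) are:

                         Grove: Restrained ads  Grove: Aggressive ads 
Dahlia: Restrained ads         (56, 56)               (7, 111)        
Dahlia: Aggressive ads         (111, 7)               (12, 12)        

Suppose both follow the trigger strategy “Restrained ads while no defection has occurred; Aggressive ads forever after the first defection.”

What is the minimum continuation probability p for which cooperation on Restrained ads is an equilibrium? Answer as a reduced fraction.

Expected continuation weight on next period's payoff is β·p = 3/4·p, which plays the role of the discount factor.
Cooperation requires 3/4·p ≥ (111−56)/(111−12) = 5/9, hence p ≥ 20/27.

20/27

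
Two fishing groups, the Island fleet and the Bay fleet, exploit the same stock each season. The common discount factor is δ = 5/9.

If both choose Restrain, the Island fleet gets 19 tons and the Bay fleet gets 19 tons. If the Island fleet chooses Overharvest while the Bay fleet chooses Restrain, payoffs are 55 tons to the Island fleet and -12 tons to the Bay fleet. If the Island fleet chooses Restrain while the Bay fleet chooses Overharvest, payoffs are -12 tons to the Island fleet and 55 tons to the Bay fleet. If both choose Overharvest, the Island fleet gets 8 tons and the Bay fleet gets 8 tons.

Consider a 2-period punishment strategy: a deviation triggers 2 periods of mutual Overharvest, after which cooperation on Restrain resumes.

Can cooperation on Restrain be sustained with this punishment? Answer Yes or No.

No

IC: δ+…+δ^2 ≥ (55−19)/(19−8) = 36/11.
At δ = 5/9: partial sum = 0.8642 < 3.2727. Cooperation not sustainable.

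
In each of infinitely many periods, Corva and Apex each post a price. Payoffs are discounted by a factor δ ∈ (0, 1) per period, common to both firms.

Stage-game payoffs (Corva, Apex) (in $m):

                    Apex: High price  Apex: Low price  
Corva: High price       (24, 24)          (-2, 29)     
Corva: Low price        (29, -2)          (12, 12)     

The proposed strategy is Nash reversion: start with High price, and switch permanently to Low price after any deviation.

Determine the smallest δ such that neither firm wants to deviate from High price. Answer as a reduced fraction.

One-period gain from deviating is 29 − 24 = 5. The loss is 24 − 12 = 12 in every subsequent period, with present value 12·δ/(1−δ).
Deviation is unprofitable when 12·δ/(1−δ) ≥ 5, i.e. δ/(1−δ) ≥ 5/12.
Equivalently δ ≥ 5/(5+12) = 5/17.

5/17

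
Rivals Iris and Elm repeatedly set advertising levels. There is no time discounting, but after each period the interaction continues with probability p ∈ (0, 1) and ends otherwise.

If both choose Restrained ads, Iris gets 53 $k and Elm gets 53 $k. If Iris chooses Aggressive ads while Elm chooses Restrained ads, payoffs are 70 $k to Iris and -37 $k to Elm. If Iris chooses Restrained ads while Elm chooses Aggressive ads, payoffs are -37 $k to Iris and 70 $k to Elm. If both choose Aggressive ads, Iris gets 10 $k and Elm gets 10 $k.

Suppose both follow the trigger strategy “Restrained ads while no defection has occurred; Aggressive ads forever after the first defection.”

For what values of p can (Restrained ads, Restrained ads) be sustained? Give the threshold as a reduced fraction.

With no time discounting, the continuation probability p plays the role of the discount factor.
Grim-trigger IC: 53/(1−p) ≥ 70 + 10p/(1−p) ⇒ p ≥ (70−53)/(70−10) = 17/60.

17/60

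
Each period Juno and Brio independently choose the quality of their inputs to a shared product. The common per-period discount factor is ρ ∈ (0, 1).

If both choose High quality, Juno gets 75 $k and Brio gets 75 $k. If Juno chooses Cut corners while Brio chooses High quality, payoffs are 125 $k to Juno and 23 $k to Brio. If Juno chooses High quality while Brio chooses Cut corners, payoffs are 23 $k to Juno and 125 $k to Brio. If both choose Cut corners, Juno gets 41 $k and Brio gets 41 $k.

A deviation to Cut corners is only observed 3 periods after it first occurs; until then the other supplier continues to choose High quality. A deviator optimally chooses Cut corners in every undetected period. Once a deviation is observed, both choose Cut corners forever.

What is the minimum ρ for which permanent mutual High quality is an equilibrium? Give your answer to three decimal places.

0.841

A deviator earns 125 for 3 periods, then 41 forever; cooperating earns 75 forever. Multiplying the IC by (1−ρ):
75 ≥ 125(1−ρ^3) + 41ρ^3, so 84·ρ^3 ≥ 50 and ρ^3 ≥ 25/42.
ρ ≥ (25/42)^(1/3) ≈ 0.841.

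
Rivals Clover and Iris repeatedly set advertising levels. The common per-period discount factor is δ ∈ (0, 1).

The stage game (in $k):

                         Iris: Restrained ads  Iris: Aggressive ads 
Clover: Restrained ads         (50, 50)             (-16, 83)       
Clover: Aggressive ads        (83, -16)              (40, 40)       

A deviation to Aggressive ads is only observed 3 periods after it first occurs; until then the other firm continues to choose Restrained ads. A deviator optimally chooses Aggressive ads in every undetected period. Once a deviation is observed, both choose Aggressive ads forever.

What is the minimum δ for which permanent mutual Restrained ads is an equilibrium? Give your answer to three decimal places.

Deviating for the 3 undetected periods gains 83−50 = 33 per period over cooperation, then loses 50−40 = 10 per period forever once punishment starts.
Gain: 33(1 + δ + … + δ^2); loss: 10·δ^3/(1−δ).
No profitable deviation ⇔ 33(1−δ^3) ≤ 10·δ^3, i.e. δ^3 ≥ 33/(33+10) = 33/43.
Hence δ ≥ (33/43)^(1/3) ≈ 0.916.

0.916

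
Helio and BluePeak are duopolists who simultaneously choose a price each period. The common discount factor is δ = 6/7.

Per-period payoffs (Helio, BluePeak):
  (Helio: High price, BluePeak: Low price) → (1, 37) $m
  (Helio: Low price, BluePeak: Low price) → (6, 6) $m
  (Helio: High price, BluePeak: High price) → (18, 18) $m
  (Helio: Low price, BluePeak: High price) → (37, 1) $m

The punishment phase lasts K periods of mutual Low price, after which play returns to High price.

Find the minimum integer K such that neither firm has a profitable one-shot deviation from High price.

IC: δ(1−δ^K)/(1−δ) ≥ (37−18)/(18−6) = 19/12.
With δ = 6/7: need 1 − δ^K ≥ 19/12·(1−6/7)/(6/7), i.e. δ^K ≤ 0.7361.
Since (6/7)^1 = 0.8571 and (6/7)^2 = 0.7347, the smallest such K is 2.

2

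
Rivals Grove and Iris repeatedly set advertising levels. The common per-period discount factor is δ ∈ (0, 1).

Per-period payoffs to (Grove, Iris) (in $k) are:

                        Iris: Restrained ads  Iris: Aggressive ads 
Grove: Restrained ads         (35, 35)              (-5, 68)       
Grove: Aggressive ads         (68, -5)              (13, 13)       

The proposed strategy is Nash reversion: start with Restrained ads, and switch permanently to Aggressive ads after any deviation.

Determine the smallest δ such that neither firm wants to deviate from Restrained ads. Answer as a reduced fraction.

One-period gain from deviating is 68 − 35 = 33. The loss is 35 − 13 = 22 in every subsequent period, with present value 22·δ/(1−δ).
Deviation is unprofitable when 22·δ/(1−δ) ≥ 33, i.e. δ/(1−δ) ≥ 3/2.
Equivalently δ ≥ 33/(33+22) = 3/5.

3/5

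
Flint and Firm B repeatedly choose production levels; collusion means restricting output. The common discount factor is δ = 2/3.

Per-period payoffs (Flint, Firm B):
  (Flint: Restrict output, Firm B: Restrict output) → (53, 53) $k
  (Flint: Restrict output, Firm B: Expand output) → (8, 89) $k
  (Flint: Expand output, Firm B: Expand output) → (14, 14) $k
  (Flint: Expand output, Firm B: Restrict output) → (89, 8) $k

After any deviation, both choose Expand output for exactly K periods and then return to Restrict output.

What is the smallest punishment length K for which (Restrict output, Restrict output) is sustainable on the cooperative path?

2

Need Σ_{k=1}^{K} δ^k ≥ (89−53)/(53−14) = 0.9231 at δ = 2/3.
At K = 1 the sum is 0.6667 < 0.9231; at K = 2 it is 1.1111 ≥ 0.9231.
So the minimum punishment length is K = 2.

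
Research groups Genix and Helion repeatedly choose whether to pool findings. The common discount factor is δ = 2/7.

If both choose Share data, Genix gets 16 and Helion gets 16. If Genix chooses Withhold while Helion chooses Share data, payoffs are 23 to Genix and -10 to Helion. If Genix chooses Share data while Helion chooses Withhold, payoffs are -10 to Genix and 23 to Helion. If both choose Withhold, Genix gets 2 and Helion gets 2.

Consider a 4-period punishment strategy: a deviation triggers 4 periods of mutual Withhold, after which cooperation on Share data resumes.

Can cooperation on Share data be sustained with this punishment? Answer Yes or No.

No

IC: δ+…+δ^4 ≥ (23−16)/(16−2) = 1/2.
At δ = 2/7: partial sum = 0.3973 < 0.5000. Cooperation not sustainable.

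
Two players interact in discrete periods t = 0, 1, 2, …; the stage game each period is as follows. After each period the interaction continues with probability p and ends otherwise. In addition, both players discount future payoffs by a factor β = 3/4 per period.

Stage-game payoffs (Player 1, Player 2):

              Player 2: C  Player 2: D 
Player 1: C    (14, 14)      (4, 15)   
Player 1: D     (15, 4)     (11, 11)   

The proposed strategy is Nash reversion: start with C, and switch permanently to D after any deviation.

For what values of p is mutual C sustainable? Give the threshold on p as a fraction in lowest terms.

1/3

With continuation probability p and discount β, the effective per-period discount factor is βp.
Grim-trigger IC: βp ≥ (15−14)/(15−11) = 1/4.
So p ≥ (1/4)/(3/4) = 1/3.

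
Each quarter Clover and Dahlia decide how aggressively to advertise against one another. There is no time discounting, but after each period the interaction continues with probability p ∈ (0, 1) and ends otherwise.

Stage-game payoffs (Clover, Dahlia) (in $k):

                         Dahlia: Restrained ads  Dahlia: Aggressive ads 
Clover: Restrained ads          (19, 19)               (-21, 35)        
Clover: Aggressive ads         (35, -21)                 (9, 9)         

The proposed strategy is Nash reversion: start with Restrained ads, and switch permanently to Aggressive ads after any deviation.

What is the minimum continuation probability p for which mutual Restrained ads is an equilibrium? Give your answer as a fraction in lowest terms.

8/13

Expected cooperation value is 19 + p·19 + p²·19 + … = 19/(1−p); deviation gives 35 + p·9/(1−p).
19 ≥ 35(1−p) + 9p ⇒ 26p ≥ 16 ⇒ p ≥ 16/26 = 8/13.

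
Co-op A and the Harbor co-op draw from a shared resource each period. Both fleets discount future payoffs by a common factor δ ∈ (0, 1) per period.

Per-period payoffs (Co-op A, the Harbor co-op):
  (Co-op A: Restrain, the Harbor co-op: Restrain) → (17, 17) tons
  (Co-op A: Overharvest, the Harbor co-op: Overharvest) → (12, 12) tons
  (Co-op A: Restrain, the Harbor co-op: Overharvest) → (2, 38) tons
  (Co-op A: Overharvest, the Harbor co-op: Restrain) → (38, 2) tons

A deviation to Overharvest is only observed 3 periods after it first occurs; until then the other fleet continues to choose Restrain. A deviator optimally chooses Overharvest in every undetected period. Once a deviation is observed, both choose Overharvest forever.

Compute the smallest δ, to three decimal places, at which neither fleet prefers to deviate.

0.931

The best deviation is to choose Overharvest for all 3 undetected periods, earning 38 each, then 12 forever once detected.
Deviation value: 38(1−δ^3)/(1−δ) + 12δ^3/(1−δ); cooperation value: 17/(1−δ).
IC: 17 ≥ 38(1−δ^3) + 12δ^3 = 38 − 26δ^3.
So δ^3 ≥ 21/26, giving δ ≥ (21/26)^(1/3) ≈ 0.931.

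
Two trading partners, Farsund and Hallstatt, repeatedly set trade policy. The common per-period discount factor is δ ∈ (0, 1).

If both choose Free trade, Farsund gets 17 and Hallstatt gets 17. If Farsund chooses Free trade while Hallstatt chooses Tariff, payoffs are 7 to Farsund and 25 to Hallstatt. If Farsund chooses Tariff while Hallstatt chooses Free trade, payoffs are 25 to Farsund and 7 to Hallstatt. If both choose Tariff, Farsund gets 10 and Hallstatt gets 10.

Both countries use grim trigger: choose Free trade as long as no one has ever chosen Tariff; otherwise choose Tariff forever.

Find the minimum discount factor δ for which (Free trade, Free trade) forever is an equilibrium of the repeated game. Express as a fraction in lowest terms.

Under grim trigger the critical discount factor is (T−C)/(T−P) with T = 25, C = 17, P = 10.
δ* = (25−17)/(25−10) = 8/15.

8/15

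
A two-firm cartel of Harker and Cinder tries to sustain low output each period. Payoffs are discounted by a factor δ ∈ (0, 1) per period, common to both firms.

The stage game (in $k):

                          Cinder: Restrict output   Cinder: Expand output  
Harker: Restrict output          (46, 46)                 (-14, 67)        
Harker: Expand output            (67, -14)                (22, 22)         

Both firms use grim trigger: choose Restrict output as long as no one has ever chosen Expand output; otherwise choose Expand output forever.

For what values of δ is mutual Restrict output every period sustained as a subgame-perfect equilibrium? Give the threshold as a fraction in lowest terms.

One-period gain from deviating is 67 − 46 = 21. The loss is 46 − 22 = 24 in every subsequent period, with present value 24·δ/(1−δ).
Deviation is unprofitable when 24·δ/(1−δ) ≥ 21, i.e. δ/(1−δ) ≥ 7/8.
Equivalently δ ≥ 21/(21+24) = 7/15.

7/15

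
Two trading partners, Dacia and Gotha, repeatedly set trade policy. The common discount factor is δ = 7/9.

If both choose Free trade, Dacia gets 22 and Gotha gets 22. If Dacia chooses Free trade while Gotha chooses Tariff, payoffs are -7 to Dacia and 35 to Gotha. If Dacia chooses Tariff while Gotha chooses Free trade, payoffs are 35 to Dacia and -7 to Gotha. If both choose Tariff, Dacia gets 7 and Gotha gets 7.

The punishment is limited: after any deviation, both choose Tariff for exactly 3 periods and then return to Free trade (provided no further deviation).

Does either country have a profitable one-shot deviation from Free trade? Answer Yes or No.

A one-shot deviation gives 35 now, then 7 for 3 periods, then back to 22.
Gain from deviating: (35−22) today; loss: (22−7) in each of the next 3 periods.
No-deviation condition: (22−7)(δ+…+δ^3) ≥ 35−22, i.e. δ+…+δ^3 ≥ 13/15.
At δ = 7/9: δ+…+δ^3 = 1.8532 ≥ 0.8667.
So cooperation is sustainable.

No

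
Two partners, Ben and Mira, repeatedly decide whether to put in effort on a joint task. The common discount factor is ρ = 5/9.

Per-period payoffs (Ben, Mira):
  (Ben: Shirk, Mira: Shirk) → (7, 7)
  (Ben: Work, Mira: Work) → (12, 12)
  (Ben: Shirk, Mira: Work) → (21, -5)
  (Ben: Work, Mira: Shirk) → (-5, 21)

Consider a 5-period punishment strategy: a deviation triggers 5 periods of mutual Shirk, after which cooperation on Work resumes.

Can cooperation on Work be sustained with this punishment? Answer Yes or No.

Comparing payoff streams over the 6 periods until play realigns: cooperate → 12(1+ρ+…+ρ^5); deviate → 21 + 7(ρ+…+ρ^5).
Cooperation is sustained iff (12−7)(ρ+…+ρ^5) ≥ 21−12.
ρ+…+ρ^5 = 5/9·(1−(5/9)^5)/(1−5/9) = 1.1838, and (21−12)/(12−7) = 1.8000.
1.1838 < 1.8000, so cooperation is not sustainable.

No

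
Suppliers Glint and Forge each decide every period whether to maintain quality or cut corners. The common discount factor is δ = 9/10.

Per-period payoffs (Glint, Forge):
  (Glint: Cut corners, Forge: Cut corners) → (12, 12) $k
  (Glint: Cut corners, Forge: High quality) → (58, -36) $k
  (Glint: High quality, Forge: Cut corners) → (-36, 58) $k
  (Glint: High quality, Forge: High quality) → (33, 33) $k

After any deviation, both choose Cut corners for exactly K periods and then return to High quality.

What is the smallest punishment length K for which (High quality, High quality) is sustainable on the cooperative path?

No profitable deviation requires (33−12)(δ+…+δ^K) ≥ 58−33, i.e. δ+…+δ^K ≥ 25/21 ≈ 1.1905.
With δ = 9/10, the partial sums are K=1: 0.9000, K=2: 1.7100.
K = 2 is the first length at which the sum reaches 1.1905.

2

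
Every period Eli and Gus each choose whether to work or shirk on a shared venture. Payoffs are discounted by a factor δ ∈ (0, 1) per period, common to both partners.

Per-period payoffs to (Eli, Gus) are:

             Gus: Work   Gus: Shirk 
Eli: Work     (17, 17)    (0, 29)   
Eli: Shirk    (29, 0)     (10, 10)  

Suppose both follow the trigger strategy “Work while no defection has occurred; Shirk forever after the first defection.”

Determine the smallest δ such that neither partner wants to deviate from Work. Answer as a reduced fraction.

12/19

One-period gain from deviating is 29 − 17 = 12. The loss is 17 − 10 = 7 in every subsequent period, with present value 7·δ/(1−δ).
Deviation is unprofitable when 7·δ/(1−δ) ≥ 12, i.e. δ/(1−δ) ≥ 12/7.
Equivalently δ ≥ 12/(12+7) = 12/19.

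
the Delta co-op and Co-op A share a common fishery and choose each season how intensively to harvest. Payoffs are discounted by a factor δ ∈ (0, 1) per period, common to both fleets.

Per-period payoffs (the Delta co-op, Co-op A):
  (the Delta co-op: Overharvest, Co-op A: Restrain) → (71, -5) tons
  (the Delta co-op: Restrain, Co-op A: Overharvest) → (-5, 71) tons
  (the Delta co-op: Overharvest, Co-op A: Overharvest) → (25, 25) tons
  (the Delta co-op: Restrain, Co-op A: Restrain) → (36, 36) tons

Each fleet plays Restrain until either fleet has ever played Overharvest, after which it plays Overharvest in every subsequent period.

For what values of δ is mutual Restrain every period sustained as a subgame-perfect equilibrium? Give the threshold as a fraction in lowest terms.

35/46

36/(1−δ) ≥ 71 + 25δ/(1−δ)
36 ≥ 71 − 46δ
δ ≥ 35/46.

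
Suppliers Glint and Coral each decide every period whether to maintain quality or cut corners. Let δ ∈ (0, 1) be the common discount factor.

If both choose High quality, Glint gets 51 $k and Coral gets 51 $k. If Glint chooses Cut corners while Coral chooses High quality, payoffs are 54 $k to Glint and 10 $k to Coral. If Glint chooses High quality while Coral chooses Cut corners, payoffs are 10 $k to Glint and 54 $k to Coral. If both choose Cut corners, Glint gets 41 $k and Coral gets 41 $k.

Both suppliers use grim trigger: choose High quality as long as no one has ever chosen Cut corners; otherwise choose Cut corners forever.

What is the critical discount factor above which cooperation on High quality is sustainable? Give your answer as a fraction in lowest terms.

51/(1−δ) ≥ 54 + 41δ/(1−δ)
51 ≥ 54 − 13δ
δ ≥ 3/13.

3/13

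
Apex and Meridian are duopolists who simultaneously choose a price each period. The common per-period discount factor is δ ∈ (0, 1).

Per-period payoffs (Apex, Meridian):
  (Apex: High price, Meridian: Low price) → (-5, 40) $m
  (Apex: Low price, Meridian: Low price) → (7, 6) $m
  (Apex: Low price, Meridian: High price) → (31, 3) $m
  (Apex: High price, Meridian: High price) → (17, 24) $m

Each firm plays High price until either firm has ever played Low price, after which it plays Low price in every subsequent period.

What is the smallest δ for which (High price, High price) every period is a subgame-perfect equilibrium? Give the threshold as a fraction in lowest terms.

7/12

Apex's threshold: (31−17)/(31−7) = 7/12.
Meridian's threshold: (40−24)/(40−6) = 8/17.
7/12 > 8/17, so Apex binds and δ* = 7/12.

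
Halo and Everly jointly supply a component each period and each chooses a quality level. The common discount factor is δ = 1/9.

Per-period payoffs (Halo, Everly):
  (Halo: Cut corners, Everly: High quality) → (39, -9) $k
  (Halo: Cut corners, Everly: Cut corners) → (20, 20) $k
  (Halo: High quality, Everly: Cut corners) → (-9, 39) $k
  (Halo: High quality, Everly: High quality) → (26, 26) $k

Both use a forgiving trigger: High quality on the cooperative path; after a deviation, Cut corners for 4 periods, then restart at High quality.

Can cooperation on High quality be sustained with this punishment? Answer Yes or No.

Comparing payoff streams over the 5 periods until play realigns: cooperate → 26(1+δ+…+δ^4); deviate → 39 + 20(δ+…+δ^4).
Cooperation is sustained iff (26−20)(δ+…+δ^4) ≥ 39−26.
δ+…+δ^4 = 1/9·(1−(1/9)^4)/(1−1/9) = 0.1250, and (39−26)/(26−20) = 2.1667.
0.1250 < 2.1667, so cooperation is not sustainable.

No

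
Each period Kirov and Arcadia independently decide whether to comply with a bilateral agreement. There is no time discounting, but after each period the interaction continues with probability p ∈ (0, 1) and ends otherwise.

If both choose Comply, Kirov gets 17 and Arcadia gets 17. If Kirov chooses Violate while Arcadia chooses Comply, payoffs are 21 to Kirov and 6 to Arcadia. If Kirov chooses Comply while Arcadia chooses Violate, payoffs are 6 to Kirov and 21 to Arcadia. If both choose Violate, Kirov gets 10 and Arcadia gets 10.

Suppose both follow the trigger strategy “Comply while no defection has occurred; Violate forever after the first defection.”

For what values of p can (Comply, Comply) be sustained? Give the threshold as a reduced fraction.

With no time discounting, the continuation probability p plays the role of the discount factor.
Grim-trigger IC: 17/(1−p) ≥ 21 + 10p/(1−p) ⇒ p ≥ (21−17)/(21−10) = 4/11.

4/11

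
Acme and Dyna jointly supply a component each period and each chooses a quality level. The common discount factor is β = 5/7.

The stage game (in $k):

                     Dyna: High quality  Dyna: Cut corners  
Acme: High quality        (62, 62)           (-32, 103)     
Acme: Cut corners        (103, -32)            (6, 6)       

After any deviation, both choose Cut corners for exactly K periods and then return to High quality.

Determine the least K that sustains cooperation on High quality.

Need Σ_{k=1}^{K} β^k ≥ (103−62)/(62−6) = 0.7321 at β = 5/7.
At K = 1 the sum is 0.7143 < 0.7321; at K = 2 it is 1.2245 ≥ 0.7321.
So the minimum punishment length is K = 2.

2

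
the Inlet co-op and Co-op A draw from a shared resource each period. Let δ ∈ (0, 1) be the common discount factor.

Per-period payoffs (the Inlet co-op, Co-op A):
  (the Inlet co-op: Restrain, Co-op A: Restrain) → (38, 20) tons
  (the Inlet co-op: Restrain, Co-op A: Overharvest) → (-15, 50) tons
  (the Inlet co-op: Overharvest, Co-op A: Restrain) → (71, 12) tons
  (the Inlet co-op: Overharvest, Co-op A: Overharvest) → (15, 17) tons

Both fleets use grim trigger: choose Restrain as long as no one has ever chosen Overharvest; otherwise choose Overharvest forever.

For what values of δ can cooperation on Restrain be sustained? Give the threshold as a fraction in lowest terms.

the Inlet co-op's threshold: (71−38)/(71−15) = 33/56.
Co-op A's threshold: (50−20)/(50−17) = 10/11.
33/56 < 10/11, so Co-op A binds and δ* = 10/11.

10/11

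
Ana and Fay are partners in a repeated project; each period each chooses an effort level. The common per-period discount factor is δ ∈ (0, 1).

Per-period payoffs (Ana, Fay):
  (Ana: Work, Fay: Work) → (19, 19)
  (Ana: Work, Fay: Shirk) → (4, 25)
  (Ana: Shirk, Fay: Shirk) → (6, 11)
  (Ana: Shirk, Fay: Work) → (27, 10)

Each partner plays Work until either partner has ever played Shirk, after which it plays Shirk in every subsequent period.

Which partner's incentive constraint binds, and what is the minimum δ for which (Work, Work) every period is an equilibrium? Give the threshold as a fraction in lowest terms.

For Ana: deviation gain 27−19 = 8, per-period punishment loss 19−6 = 13. IC gives δ ≥ 8/21.
For Fay: gain 6, loss 8 per period, so δ ≥ 6/14 = 3/7.
The tighter constraint is Fay's, so cooperation needs δ ≥ 3/7.

Fay; δ ≥ 3/7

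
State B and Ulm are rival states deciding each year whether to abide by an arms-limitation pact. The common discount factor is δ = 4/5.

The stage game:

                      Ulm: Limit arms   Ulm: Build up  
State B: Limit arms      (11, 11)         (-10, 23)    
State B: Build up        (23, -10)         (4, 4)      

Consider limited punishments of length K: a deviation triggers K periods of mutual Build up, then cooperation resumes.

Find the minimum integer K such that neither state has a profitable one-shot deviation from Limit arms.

No profitable deviation requires (11−4)(δ+…+δ^K) ≥ 23−11, i.e. δ+…+δ^K ≥ 12/7 ≈ 1.7143.
With δ = 4/5, the partial sums are K=1: 0.8000, K=2: 1.4400, K=3: 1.9520.
K = 3 is the first length at which the sum reaches 1.7143.

3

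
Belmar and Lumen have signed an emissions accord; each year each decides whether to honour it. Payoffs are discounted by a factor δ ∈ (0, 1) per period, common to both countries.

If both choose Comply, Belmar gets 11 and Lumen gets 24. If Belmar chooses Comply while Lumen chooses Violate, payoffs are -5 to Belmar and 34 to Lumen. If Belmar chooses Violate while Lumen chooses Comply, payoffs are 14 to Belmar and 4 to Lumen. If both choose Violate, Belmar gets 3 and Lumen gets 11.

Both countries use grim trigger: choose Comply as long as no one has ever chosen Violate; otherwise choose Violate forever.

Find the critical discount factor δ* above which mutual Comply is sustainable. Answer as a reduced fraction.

10/23

Belmar's threshold: (14−11)/(14−3) = 3/11.
Lumen's threshold: (34−24)/(34−11) = 10/23.
3/11 < 10/23, so Lumen binds and δ* = 10/23.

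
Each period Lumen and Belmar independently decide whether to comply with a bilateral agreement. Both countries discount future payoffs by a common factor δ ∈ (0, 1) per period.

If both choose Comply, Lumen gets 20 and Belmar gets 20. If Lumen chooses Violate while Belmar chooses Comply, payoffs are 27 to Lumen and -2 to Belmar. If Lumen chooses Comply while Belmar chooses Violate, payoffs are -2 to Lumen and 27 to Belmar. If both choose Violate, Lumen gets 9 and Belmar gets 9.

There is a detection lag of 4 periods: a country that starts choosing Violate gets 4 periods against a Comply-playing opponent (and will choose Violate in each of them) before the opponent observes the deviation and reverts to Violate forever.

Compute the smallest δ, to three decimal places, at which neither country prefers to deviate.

0.790

The best deviation is to choose Violate for all 4 undetected periods, earning 27 each, then 9 forever once detected.
Deviation value: 27(1−δ^4)/(1−δ) + 9δ^4/(1−δ); cooperation value: 20/(1−δ).
IC: 20 ≥ 27(1−δ^4) + 9δ^4 = 27 − 18δ^4.
So δ^4 ≥ 7/18, giving δ ≥ (7/18)^(1/4) ≈ 0.790.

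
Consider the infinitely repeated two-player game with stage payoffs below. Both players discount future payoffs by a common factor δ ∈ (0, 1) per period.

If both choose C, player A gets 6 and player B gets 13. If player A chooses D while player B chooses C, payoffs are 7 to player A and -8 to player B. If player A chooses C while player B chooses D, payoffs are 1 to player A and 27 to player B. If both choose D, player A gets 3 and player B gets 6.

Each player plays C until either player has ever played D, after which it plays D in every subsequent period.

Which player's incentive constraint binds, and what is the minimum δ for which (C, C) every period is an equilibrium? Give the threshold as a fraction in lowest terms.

player A: cooperation gives 6 each period; deviation gives 7 once then 3 forever.
  6/(1−δ) ≥ 7 + 3δ/(1−δ) ⇒ δ ≥ 1/4.
player B: cooperation gives 13 each period; deviation gives 27 once then 6 forever.
  δ ≥ 14/21 = 2/3.
Both must hold, so the binding constraint is player B's: δ ≥ 2/3.

player B; δ ≥ 2/3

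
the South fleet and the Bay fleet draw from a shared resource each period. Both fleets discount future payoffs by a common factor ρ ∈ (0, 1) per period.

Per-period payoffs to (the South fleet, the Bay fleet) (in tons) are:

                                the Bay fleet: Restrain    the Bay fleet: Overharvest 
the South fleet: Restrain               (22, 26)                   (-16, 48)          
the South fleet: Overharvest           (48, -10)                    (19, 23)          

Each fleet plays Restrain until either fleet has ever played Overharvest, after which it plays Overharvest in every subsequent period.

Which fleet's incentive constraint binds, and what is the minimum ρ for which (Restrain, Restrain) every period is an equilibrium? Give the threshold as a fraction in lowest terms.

the South fleet; ρ ≥ 26/29

the South fleet's threshold: (48−22)/(48−19) = 26/29.
the Bay fleet's threshold: (48−26)/(48−23) = 22/25.
26/29 > 22/25, so the South fleet binds and ρ* = 26/29.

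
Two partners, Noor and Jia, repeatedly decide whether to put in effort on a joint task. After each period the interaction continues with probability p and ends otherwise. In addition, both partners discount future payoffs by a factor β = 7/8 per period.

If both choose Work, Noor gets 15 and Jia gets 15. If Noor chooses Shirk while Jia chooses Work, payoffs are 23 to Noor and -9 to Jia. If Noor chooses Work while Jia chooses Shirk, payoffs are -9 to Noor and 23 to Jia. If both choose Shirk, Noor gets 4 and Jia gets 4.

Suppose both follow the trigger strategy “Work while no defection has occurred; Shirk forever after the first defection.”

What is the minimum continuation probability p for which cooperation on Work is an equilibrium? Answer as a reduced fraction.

With continuation probability p and discount β, the effective per-period discount factor is βp.
Grim-trigger IC: βp ≥ (23−15)/(23−4) = 8/19.
So p ≥ (8/19)/(7/8) = 64/133.

64/133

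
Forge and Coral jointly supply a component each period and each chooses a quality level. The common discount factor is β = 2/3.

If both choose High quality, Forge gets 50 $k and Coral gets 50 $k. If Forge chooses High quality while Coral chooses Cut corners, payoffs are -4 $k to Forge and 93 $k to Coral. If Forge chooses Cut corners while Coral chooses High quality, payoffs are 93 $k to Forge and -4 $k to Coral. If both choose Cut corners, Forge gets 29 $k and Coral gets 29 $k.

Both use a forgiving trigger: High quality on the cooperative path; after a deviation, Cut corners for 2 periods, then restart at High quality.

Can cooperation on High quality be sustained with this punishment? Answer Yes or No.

Comparing payoff streams over the 3 periods until play realigns: cooperate → 50(1+β+…+β^2); deviate → 93 + 29(β+…+β^2).
Cooperation is sustained iff (50−29)(β+…+β^2) ≥ 93−50.
β+…+β^2 = 2/3·(1−(2/3)^2)/(1−2/3) = 1.1111, and (93−50)/(50−29) = 2.0476.
1.1111 < 2.0476, so cooperation is not sustainable.

No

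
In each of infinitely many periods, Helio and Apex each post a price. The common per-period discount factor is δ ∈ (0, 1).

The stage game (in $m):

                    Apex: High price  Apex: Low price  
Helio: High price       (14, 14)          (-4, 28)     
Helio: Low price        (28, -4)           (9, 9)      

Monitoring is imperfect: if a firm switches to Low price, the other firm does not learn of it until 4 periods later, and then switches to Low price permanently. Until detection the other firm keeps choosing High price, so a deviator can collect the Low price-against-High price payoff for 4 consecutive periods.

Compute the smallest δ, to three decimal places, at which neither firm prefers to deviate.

A deviator earns 28 for 4 periods, then 9 forever; cooperating earns 14 forever. Multiplying the IC by (1−δ):
14 ≥ 28(1−δ^4) + 9δ^4, so 19·δ^4 ≥ 14 and δ^4 ≥ 14/19.
δ ≥ (14/19)^(1/4) ≈ 0.926.

0.926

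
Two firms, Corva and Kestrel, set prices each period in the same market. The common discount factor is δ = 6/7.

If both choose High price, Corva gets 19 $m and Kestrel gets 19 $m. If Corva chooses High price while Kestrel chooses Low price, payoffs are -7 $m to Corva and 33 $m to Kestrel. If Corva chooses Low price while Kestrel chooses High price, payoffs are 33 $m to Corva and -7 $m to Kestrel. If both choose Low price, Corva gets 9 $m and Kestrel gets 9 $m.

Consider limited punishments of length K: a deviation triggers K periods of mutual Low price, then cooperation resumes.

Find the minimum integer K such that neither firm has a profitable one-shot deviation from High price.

Need Σ_{k=1}^{K} δ^k ≥ (33−19)/(19−9) = 1.4000 at δ = 6/7.
At K = 1 the sum is 0.8571 < 1.4000; at K = 2 it is 1.5918 ≥ 1.4000.
So the minimum punishment length is K = 2.

2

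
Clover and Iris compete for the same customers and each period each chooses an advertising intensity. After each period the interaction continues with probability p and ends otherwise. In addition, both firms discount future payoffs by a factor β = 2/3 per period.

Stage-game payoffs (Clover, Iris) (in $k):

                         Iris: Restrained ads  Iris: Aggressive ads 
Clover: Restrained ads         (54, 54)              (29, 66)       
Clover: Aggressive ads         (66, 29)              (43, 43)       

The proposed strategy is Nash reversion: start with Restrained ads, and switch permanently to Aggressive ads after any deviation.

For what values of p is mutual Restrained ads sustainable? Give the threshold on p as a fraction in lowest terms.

With continuation probability p and discount β, the effective per-period discount factor is βp.
Grim-trigger IC: βp ≥ (66−54)/(66−43) = 12/23.
So p ≥ (12/23)/(2/3) = 18/23.

18/23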